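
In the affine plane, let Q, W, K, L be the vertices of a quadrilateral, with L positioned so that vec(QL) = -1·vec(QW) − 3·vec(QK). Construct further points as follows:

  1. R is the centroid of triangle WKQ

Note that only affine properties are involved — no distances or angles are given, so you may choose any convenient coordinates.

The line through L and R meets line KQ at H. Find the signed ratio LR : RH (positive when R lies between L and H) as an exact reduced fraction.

LR:RH = -4

Assign Q = (0, 0), W = (1, 0), K = (0, 1), L = (-1, -3) — the answer is frame-independent, so this choice is without loss of generality.
1. R is the centroid of triangle WKQ ⇒ R = (1/3, 1/3)
line LR meets KQ at H = (0, -1/2)
R = L + t·(H−L) with t = 4/3, so LR:RH = 4/3:-1/3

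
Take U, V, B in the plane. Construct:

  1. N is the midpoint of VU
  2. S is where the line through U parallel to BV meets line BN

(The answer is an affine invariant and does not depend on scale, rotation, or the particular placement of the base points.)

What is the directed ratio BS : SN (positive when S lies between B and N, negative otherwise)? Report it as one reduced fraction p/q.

Assign U = (0, 0), V = (1, 0), B = (0, 1) — the answer is frame-independent, so this choice is without loss of generality.
1. N is the midpoint of VU ⇒ N = (1/2, 0)
2. S is where the line through U parallel to BV meets line BN ⇒ S = (1, -1)
S = B + t·(N−B) with t = 2, so BS:SN = t:(1−t) = 2:-1

BS:SN = -2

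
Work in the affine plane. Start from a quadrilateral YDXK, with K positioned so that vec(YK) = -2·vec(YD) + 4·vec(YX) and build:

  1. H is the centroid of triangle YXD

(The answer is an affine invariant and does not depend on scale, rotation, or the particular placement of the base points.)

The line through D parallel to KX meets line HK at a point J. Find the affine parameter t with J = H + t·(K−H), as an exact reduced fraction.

t = 4

Choose coordinates Y = (0, 0), D = (1, 0), X = (0, 1), K = (-2, 4).
1. H is the centroid of triangle YXD ⇒ H = (1/3, 1/3)
through D parallel to KX: direction (2, -3); meets HK at J = (-9, 15)
J = H + t·(K−H) with t = 4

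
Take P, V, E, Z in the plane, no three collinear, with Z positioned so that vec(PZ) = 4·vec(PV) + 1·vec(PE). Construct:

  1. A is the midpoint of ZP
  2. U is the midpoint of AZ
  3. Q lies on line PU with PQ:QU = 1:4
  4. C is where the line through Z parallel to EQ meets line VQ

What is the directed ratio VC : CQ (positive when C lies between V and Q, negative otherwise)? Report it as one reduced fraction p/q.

Choose coordinates P = (0, 0), V = (1, 0), E = (0, 1), Z = (4, 1).
1. A is the midpoint of ZP ⇒ A = (2, 1/2)
2. U is the midpoint of AZ ⇒ U = (3, 3/4)
3. Q lies on line PU with PQ:QU = 1:4 ⇒ Q = (3/5, 3/20)
4. C is where the line through Z parallel to EQ meets line VQ ⇒ C = (151/25, -189/100)
C = V + t·(Q−V) with t = -63/5, so VC:CQ = t:(1−t) = -63/5:68/5

VC:CQ = -63/68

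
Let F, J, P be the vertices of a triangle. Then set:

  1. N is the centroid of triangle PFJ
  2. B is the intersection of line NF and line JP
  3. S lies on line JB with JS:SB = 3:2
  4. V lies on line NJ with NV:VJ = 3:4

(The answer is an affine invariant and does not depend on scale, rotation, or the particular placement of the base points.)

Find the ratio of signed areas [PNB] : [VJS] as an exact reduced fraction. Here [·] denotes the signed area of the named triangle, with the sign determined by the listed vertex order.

[PNB]:[VJS] = 35/12

Set F = (0, 0), J = (1, 0), P = (0, 1); any affine frame gives the same invariant.
1. N is the centroid of triangle PFJ ⇒ N = (1/3, 1/3)
2. B is the intersection of line NF and line JP ⇒ B = (1/2, 1/2)
3. S lies on line JB with JS:SB = 3:2 ⇒ S = (7/10, 3/10)
4. V lies on line NJ with NV:VJ = 3:4 ⇒ V = (13/21, 4/21)
2·[PNB] = 1/6, 2·[VJS] = 2/35
[PNB]:[VJS] = 1/6:2/35 = 35/12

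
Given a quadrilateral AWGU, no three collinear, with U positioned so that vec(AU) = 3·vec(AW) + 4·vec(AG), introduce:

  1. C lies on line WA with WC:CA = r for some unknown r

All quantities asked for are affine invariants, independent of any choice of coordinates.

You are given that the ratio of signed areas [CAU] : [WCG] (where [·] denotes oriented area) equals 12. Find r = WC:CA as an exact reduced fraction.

Set A = (0, 0), W = (1, 0), G = (0, 1), U = (3, 4); any affine frame gives the same invariant.
1. With WC:CA = r, write λ = r/(r+1) so C = W + λ·(A−W); C is affine-linear in λ
Every point depending on C is an affine combination of C and λ-independent points, so each such coordinate is linear in λ; the λ² term in each signed area is a multiple of (A−W)×(A−W) = 0, so 2·[CAU] and 2·[WCG] are each linear in λ. Evaluating at λ=0 and λ=1:
  2·[CAU] = 4·λ − 4,   2·[WCG] = −λ
So [CAU]:[WCG] = (4·λ − 4) / (−λ). Setting this equal to 12:
  4·λ − 4 = 12·(−λ)  ⇒  λ = 1/4
Then r = λ/(1−λ) = (1/4)/(3/4) = 1/3. Check: with r = 1/3, C = (3/4, 0) and [CAU]:[WCG] = 12 as required.

r = 1/3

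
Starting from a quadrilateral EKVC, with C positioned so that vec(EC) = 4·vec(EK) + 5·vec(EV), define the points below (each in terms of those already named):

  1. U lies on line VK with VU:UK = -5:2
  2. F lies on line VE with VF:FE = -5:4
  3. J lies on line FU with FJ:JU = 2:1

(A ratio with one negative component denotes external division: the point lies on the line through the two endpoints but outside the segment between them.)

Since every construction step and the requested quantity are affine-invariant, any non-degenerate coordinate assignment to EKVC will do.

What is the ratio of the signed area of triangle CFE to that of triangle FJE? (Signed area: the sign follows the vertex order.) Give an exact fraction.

[CFE]:[FJE] = -18/5

Assign E = (0, 0), K = (1, 0), V = (0, 1), C = (4, 5) — the answer is frame-independent, so this choice is without loss of generality.
1. U lies on line VK with VU:UK = -5:2 ⇒ U = (5/3, -2/3)
2. F lies on line VE with VF:FE = -5:4 ⇒ F = (0, -4)
3. J lies on line FU with FJ:JU = 2:1 ⇒ J = (10/9, -16/9)
2·[CFE] = -16, 2·[FJE] = 40/9
[CFE]:[FJE] = -16:40/9 = -18/5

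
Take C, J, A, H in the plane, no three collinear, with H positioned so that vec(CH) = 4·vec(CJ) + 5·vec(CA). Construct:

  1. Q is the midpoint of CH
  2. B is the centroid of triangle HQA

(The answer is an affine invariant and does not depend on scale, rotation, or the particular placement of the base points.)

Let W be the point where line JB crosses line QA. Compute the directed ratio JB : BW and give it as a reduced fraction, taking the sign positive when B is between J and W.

JB:BW = -25/4

Set C = (0, 0), J = (1, 0), A = (0, 1), H = (4, 5); any affine frame gives the same invariant.
1. Q is the midpoint of CH ⇒ Q = (2, 5/2)
2. B is the centroid of triangle HQA ⇒ B = (2, 17/6)
line JB meets QA at W = (46/25, 119/50)
B = J + t·(W−J) with t = 25/21, so JB:BW = 25/21:-4/21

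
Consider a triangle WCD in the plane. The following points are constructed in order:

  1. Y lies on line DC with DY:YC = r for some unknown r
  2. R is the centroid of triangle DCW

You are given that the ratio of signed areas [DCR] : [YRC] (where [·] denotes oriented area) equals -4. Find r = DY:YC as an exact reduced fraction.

Work in coordinates with W = (0, 0), C = (1, 0), D = (0, 1).
1. With DY:YC = r, write λ = r/(r+1) so Y = D + λ·(C−D); Y is affine-linear in λ
2. R is the centroid of triangle DCW ⇒ R = (1/3, 1/3)
Every point depending on Y is an affine combination of Y and λ-independent points, so each such coordinate is linear in λ; the λ² term in each signed area is a multiple of (C−D)×(C−D) = 0, so 2·[DCR] and 2·[YRC] are each linear in λ. Evaluating at λ=0 and λ=1:
  2·[DCR] = -1/3,   2·[YRC] = -1/3·λ + 1/3
So [DCR]:[YRC] = (-1/3) / (-1/3·λ + 1/3). Setting this equal to -4:
  -1/3 = -4·(-1/3·λ + 1/3)  ⇒  λ = 3/4
Then r = λ/(1−λ) = (3/4)/(1/4) = 3. Check: with r = 3, Y = (3/4, 1/4) and [DCR]:[YRC] = -4 as required.

r = 3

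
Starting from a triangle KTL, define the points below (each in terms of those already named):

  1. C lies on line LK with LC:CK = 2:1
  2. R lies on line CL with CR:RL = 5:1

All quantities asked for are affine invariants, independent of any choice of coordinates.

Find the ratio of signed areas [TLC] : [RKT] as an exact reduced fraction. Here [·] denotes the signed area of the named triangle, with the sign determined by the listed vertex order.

Choose coordinates K = (0, 0), T = (1, 0), L = (0, 1).
1. C lies on line LK with LC:CK = 2:1 ⇒ C = (0, 1/3)
2. R lies on line CL with CR:RL = 5:1 ⇒ R = (0, 8/9)
2·[TLC] = 2/3, 2·[RKT] = 8/9
[TLC]:[RKT] = 2/3:8/9 = 3/4

[TLC]:[RKT] = 3/4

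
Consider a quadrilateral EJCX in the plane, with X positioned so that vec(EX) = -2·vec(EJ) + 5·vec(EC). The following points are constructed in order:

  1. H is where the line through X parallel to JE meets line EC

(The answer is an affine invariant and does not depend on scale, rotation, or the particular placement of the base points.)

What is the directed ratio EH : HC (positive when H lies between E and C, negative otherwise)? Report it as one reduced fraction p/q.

EH:HC = -5/4

Work in coordinates with E = (0, 0), J = (1, 0), C = (0, 1), X = (-2, 5).
1. H is where the line through X parallel to JE meets line EC ⇒ H = (0, 5)
H = E + t·(C−E) with t = 5, so EH:HC = t:(1−t) = 5:-4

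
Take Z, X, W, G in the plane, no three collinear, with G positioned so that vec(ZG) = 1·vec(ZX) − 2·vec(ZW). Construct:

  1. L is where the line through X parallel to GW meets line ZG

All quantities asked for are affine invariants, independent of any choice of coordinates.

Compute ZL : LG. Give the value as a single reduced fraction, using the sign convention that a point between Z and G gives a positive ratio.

Assign Z = (0, 0), X = (1, 0), W = (0, 1), G = (1, -2) — the answer is frame-independent, so this choice is without loss of generality.
1. L is where the line through X parallel to GW meets line ZG ⇒ L = (3, -6)
L = Z + t·(G−Z) with t = 3, so ZL:LG = t:(1−t) = 3:-2

ZL:LG = -3/2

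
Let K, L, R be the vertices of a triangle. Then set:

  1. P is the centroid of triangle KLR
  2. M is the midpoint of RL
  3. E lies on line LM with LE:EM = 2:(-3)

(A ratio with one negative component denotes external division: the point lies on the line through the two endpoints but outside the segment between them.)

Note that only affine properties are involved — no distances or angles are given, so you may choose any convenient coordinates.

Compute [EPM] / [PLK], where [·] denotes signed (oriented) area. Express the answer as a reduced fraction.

Set K = (0, 0), L = (1, 0), R = (0, 1); any affine frame gives the same invariant.
1. P is the centroid of triangle KLR ⇒ P = (1/3, 1/3)
2. M is the midpoint of RL ⇒ M = (1/2, 1/2)
3. E lies on line LM with LE:EM = 2:(-3) ⇒ E = (2, -1)
2·[EPM] = -1/2, 2·[PLK] = -1/3
[EPM]:[PLK] = -1/2:-1/3 = 3/2

[EPM]:[PLK] = 3/2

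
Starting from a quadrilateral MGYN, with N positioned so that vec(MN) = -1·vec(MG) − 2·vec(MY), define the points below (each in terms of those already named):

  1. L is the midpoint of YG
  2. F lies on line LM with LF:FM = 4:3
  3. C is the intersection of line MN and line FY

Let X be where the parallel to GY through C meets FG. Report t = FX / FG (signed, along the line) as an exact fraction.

t = 3/17

Work in coordinates with M = (0, 0), G = (1, 0), Y = (0, 1), N = (-1, -2).
1. L is the midpoint of YG ⇒ L = (1/2, 1/2)
2. F lies on line LM with LF:FM = 4:3 ⇒ F = (3/14, 3/14)
3. C is the intersection of line MN and line FY ⇒ C = (3/17, 6/17)
through C parallel to GY: direction (-1, 1); meets FG at X = (6/17, 3/17)
X = F + t·(G−F) with t = 3/17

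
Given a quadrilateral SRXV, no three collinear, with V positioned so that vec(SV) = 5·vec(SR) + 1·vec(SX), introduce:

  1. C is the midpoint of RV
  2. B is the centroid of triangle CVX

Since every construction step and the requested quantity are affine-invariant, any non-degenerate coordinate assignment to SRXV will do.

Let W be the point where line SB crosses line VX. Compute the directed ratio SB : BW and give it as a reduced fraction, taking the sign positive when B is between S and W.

Assign S = (0, 0), R = (1, 0), X = (0, 1), V = (5, 1) — the answer is frame-independent, so this choice is without loss of generality.
1. C is the midpoint of RV ⇒ C = (3, 1/2)
2. B is the centroid of triangle CVX ⇒ B = (8/3, 5/6)
line SB meets VX at W = (16/5, 1)
B = S + t·(W−S) with t = 5/6, so SB:BW = 5/6:1/6

SB:BW = 5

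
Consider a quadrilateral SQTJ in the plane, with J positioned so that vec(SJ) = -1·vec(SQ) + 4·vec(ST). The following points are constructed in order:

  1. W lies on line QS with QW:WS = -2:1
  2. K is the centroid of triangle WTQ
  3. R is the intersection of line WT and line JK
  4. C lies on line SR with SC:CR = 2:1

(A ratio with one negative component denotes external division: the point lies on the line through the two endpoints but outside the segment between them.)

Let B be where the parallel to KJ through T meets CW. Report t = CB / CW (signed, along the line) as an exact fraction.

t = -1/5

Choose coordinates S = (0, 0), Q = (1, 0), T = (0, 1), J = (-1, 4).
1. W lies on line QS with QW:WS = -2:1 ⇒ W = (-1, 0)
2. K is the centroid of triangle WTQ ⇒ K = (0, 1/3)
3. R is the intersection of line WT and line JK ⇒ R = (-1/7, 6/7)
4. C lies on line SR with SC:CR = 2:1 ⇒ C = (-2/21, 4/7)
through T parallel to KJ: direction (-1, 11/3); meets CW at B = (3/35, 24/35)
B = C + t·(W−C) with t = -1/5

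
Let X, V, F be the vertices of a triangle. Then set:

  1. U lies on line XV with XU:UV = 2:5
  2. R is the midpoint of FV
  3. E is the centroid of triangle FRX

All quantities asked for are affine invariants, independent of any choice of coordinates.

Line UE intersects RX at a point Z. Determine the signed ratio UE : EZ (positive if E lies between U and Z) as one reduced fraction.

Assign X = (0, 0), V = (1, 0), F = (0, 1) — the answer is frame-independent, so this choice is without loss of generality.
1. U lies on line XV with XU:UV = 2:5 ⇒ U = (2/7, 0)
2. R is the midpoint of FV ⇒ R = (1/2, 1/2)
3. E is the centroid of triangle FRX ⇒ E = (1/6, 1/2)
line UE meets RX at Z = (3/13, 3/13)
E = U + t·(Z−U) with t = 13/6, so UE:EZ = 13/6:-7/6

UE:EZ = -13/7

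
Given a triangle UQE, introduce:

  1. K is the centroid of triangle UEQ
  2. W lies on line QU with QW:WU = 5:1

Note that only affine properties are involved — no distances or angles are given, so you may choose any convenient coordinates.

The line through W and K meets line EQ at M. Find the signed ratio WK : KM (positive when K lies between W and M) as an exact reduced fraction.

WK:KM = 3/2

Work in coordinates with U = (0, 0), Q = (1, 0), E = (0, 1).
1. K is the centroid of triangle UEQ ⇒ K = (1/3, 1/3)
2. W lies on line QU with QW:WU = 5:1 ⇒ W = (1/6, 0)
line WK meets EQ at M = (4/9, 5/9)
K = W + t·(M−W) with t = 3/5, so WK:KM = 3/5:2/5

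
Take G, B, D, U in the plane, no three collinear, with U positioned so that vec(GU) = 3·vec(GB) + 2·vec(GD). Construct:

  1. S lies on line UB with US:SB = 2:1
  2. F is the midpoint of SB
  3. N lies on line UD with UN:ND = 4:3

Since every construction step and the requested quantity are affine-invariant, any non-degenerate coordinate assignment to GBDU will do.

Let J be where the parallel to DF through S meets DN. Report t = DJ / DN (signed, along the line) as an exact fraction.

Assign G = (0, 0), B = (1, 0), D = (0, 1), U = (3, 2) — the answer is frame-independent, so this choice is without loss of generality.
1. S lies on line UB with US:SB = 2:1 ⇒ S = (5/3, 2/3)
2. F is the midpoint of SB ⇒ F = (4/3, 1/3)
3. N lies on line UD with UN:ND = 4:3 ⇒ N = (9/7, 10/7)
through S parallel to DF: direction (4/3, -2/3); meets DN at J = (3/5, 6/5)
J = D + t·(N−D) with t = 7/15

t = 7/15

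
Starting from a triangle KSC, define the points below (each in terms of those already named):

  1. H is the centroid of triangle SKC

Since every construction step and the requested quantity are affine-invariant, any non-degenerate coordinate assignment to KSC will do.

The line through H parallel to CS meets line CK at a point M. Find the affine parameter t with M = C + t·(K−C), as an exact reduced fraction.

Choose coordinates K = (0, 0), S = (1, 0), C = (0, 1).
1. H is the centroid of triangle SKC ⇒ H = (1/3, 1/3)
through H parallel to CS: direction (1, -1); meets CK at M = (0, 2/3)
M = C + t·(K−C) with t = 1/3

t = 1/3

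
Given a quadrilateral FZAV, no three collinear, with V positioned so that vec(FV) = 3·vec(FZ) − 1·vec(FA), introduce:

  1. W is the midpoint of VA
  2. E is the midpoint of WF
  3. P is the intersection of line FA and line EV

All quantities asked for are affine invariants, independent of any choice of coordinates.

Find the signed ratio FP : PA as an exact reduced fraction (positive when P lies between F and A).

FP:PA = 1/2

Choose coordinates F = (0, 0), Z = (1, 0), A = (0, 1), V = (3, -1).
1. W is the midpoint of VA ⇒ W = (3/2, 0)
2. E is the midpoint of WF ⇒ E = (3/4, 0)
3. P is the intersection of line FA and line EV ⇒ P = (0, 1/3)
P = F + t·(A−F) with t = 1/3, so FP:PA = t:(1−t) = 1/3:2/3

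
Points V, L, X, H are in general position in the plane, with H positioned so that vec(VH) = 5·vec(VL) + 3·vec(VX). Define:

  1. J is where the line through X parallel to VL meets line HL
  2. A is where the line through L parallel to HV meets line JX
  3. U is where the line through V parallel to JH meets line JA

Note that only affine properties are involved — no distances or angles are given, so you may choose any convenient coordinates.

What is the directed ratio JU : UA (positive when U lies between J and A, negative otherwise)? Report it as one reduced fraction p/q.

JU:UA = -3/4

Set V = (0, 0), L = (1, 0), X = (0, 1), H = (5, 3); any affine frame gives the same invariant.
1. J is where the line through X parallel to VL meets line HL ⇒ J = (7/3, 1)
2. A is where the line through L parallel to HV meets line JX ⇒ A = (8/3, 1)
3. U is where the line through V parallel to JH meets line JA ⇒ U = (4/3, 1)
U = J + t·(A−J) with t = -3, so JU:UA = t:(1−t) = -3:4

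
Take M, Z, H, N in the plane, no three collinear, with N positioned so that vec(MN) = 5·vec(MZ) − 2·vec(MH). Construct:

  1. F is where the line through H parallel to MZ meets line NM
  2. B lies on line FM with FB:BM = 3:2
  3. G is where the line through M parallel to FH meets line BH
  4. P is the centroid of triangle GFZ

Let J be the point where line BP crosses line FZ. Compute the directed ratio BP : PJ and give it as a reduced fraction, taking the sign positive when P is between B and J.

BP:PJ = -13/40

Choose coordinates M = (0, 0), Z = (1, 0), H = (0, 1), N = (5, -2).
1. F is where the line through H parallel to MZ meets line NM ⇒ F = (-5/2, 1)
2. B lies on line FM with FB:BM = 3:2 ⇒ B = (-1, 2/5)
3. G is where the line through M parallel to FH meets line BH ⇒ G = (-5/3, 0)
4. P is the centroid of triangle GFZ ⇒ P = (-19/18, 1/3)
line BP meets FZ at J = (-23/26, 7/13)
P = B + t·(J−B) with t = -13/27, so BP:PJ = -13/27:40/27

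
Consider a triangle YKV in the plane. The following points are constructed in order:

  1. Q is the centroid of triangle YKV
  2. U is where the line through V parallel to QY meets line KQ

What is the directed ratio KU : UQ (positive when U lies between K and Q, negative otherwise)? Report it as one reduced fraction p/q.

Choose coordinates Y = (0, 0), K = (1, 0), V = (0, 1).
1. Q is the centroid of triangle YKV ⇒ Q = (1/3, 1/3)
2. U is where the line through V parallel to QY meets line KQ ⇒ U = (-1/3, 2/3)
U = K + t·(Q−K) with t = 2, so KU:UQ = t:(1−t) = 2:-1

KU:UQ = -2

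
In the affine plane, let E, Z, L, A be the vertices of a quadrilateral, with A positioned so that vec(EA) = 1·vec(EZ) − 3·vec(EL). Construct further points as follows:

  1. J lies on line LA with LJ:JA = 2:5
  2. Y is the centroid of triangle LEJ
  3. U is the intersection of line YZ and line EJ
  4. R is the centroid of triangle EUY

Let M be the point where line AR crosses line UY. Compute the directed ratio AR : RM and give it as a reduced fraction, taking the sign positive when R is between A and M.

Choose coordinates E = (0, 0), Z = (1, 0), L = (0, 1), A = (1, -3).
1. J lies on line LA with LJ:JA = 2:5 ⇒ J = (2/7, -1/7)
2. Y is the centroid of triangle LEJ ⇒ Y = (2/21, 2/7)
3. U is the intersection of line YZ and line EJ ⇒ U = (-12/7, 6/7)
4. R is the centroid of triangle EUY ⇒ R = (-34/63, 8/21)
line AR meets UY at M = (-688/1155, 194/385)
R = A + t·(M−A) with t = 55/57, so AR:RM = 55/57:2/57

AR:RM = 55/2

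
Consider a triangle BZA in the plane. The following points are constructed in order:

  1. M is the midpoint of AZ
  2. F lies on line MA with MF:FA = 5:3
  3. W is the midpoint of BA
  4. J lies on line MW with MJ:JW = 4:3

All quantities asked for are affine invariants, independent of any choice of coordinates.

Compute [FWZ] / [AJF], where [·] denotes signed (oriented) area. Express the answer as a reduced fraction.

Assign B = (0, 0), Z = (1, 0), A = (0, 1) — the answer is frame-independent, so this choice is without loss of generality.
1. M is the midpoint of AZ ⇒ M = (1/2, 1/2)
2. F lies on line MA with MF:FA = 5:3 ⇒ F = (3/16, 13/16)
3. W is the midpoint of BA ⇒ W = (0, 1/2)
4. J lies on line MW with MJ:JW = 4:3 ⇒ J = (3/14, 1/2)
2·[FWZ] = 13/32, 2·[AJF] = 3/56
[FWZ]:[AJF] = 13/32:3/56 = 91/12

[FWZ]:[AJF] = 91/12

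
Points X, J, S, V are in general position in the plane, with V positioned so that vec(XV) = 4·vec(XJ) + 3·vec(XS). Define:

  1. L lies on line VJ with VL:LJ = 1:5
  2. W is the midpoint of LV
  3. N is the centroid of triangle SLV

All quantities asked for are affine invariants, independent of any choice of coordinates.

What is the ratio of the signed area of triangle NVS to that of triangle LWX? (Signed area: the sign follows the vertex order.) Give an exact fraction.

Set X = (0, 0), J = (1, 0), S = (0, 1), V = (4, 3); any affine frame gives the same invariant.
1. L lies on line VJ with VL:LJ = 1:5 ⇒ L = (7/2, 5/2)
2. W is the midpoint of LV ⇒ W = (15/4, 11/4)
3. N is the centroid of triangle SLV ⇒ N = (5/2, 13/6)
2·[NVS] = 1/3, 2·[LWX] = 1/4
[NVS]:[LWX] = 1/3:1/4 = 4/3

[NVS]:[LWX] = 4/3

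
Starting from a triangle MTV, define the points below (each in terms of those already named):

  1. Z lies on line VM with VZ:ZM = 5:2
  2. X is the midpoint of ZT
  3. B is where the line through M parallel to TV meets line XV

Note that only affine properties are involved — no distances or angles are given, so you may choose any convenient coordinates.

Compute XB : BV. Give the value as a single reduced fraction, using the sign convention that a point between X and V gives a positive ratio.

Set M = (0, 0), T = (1, 0), V = (0, 1); any affine frame gives the same invariant.
1. Z lies on line VM with VZ:ZM = 5:2 ⇒ Z = (0, 2/7)
2. X is the midpoint of ZT ⇒ X = (1/2, 1/7)
3. B is where the line through M parallel to TV meets line XV ⇒ B = (7/5, -7/5)
B = X + t·(V−X) with t = -9/5, so XB:BV = t:(1−t) = -9/5:14/5

XB:BV = -9/14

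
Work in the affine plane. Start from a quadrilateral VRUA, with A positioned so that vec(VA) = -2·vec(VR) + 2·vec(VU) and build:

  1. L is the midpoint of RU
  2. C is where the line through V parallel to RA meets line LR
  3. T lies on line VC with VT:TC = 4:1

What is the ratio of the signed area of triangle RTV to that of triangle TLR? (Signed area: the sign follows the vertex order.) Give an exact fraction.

[RTV]:[TLR] = 16

Assign V = (0, 0), R = (1, 0), U = (0, 1), A = (-2, 2) — the answer is frame-independent, so this choice is without loss of generality.
1. L is the midpoint of RU ⇒ L = (1/2, 1/2)
2. C is where the line through V parallel to RA meets line LR ⇒ C = (3, -2)
3. T lies on line VC with VT:TC = 4:1 ⇒ T = (12/5, -8/5)
2·[RTV] = -8/5, 2·[TLR] = -1/10
[RTV]:[TLR] = -8/5:-1/10 = 16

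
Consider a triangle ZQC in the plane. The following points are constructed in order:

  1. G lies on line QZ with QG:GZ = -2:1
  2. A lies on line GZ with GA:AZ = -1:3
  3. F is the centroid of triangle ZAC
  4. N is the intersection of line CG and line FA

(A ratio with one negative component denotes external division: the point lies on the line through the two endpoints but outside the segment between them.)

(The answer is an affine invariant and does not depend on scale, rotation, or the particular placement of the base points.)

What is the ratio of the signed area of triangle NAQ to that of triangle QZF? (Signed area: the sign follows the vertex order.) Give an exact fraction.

Work in coordinates with Z = (0, 0), Q = (1, 0), C = (0, 1).
1. G lies on line QZ with QG:GZ = -2:1 ⇒ G = (-1, 0)
2. A lies on line GZ with GA:AZ = -1:3 ⇒ A = (-3/2, 0)
3. F is the centroid of triangle ZAC ⇒ F = (-1/2, 1/3)
4. N is the intersection of line CG and line FA ⇒ N = (-3/4, 1/4)
2·[NAQ] = 5/8, 2·[QZF] = -1/3
[NAQ]:[QZF] = 5/8:-1/3 = -15/8

[NAQ]:[QZF] = -15/8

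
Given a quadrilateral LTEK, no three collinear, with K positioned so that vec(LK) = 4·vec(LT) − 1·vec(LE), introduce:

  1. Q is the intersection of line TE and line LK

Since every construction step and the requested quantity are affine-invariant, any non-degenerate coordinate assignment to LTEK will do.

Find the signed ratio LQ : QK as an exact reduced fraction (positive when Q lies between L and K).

Assign L = (0, 0), T = (1, 0), E = (0, 1), K = (4, -1) — the answer is frame-independent, so this choice is without loss of generality.
1. Q is the intersection of line TE and line LK ⇒ Q = (4/3, -1/3)
Q = L + t·(K−L) with t = 1/3, so LQ:QK = t:(1−t) = 1/3:2/3

LQ:QK = 1/2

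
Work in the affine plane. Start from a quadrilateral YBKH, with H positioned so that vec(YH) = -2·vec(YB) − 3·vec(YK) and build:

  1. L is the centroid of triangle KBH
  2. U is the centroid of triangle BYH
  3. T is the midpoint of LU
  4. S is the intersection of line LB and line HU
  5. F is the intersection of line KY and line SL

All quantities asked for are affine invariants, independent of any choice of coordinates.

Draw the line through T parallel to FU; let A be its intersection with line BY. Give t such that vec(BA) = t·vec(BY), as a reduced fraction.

t = 7/9

Set Y = (0, 0), B = (1, 0), K = (0, 1), H = (-2, -3); any affine frame gives the same invariant.
1. L is the centroid of triangle KBH ⇒ L = (-1/3, -2/3)
2. U is the centroid of triangle BYH ⇒ U = (-1/3, -1)
3. T is the midpoint of LU ⇒ T = (-1/3, -5/6)
4. S is the intersection of line LB and line HU ⇒ S = (1/7, -3/7)
5. F is the intersection of line KY and line SL ⇒ F = (0, -1/2)
through T parallel to FU: direction (-1/3, -1/2); meets BY at A = (2/9, 0)
A = B + t·(Y−B) with t = 7/9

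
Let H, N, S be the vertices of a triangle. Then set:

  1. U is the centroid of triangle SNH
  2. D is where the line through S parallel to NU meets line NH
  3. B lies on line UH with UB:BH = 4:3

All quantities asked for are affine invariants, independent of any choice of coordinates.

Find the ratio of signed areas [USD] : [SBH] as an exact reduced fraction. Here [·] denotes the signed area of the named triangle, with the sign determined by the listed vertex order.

Choose coordinates H = (0, 0), N = (1, 0), S = (0, 1).
1. U is the centroid of triangle SNH ⇒ U = (1/3, 1/3)
2. D is where the line through S parallel to NU meets line NH ⇒ D = (2, 0)
3. B lies on line UH with UB:BH = 4:3 ⇒ B = (1/7, 1/7)
2·[USD] = -1, 2·[SBH] = -1/7
[USD]:[SBH] = -1:-1/7 = 7

[USD]:[SBH] = 7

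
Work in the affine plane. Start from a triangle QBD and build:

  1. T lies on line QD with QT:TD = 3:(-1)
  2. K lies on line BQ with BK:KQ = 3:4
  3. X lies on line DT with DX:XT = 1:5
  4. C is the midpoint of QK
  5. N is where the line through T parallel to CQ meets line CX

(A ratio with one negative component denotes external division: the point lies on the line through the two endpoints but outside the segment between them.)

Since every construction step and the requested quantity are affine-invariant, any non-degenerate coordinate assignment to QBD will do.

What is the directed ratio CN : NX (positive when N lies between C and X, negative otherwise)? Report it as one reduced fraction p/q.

Set Q = (0, 0), B = (1, 0), D = (0, 1); any affine frame gives the same invariant.
1. T lies on line QD with QT:TD = 3:(-1) ⇒ T = (0, 3/2)
2. K lies on line BQ with BK:KQ = 3:4 ⇒ K = (4/7, 0)
3. X lies on line DT with DX:XT = 1:5 ⇒ X = (0, 13/12)
4. C is the midpoint of QK ⇒ C = (2/7, 0)
5. N is where the line through T parallel to CQ meets line CX ⇒ N = (-10/91, 3/2)
N = C + t·(X−C) with t = 18/13, so CN:NX = t:(1−t) = 18/13:-5/13

CN:NX = -18/5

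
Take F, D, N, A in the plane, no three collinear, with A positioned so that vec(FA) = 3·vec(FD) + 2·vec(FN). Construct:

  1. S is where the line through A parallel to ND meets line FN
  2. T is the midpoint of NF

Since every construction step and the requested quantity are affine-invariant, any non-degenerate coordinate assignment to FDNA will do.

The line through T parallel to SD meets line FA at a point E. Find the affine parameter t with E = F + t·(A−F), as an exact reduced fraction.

Assign F = (0, 0), D = (1, 0), N = (0, 1), A = (3, 2) — the answer is frame-independent, so this choice is without loss of generality.
1. S is where the line through A parallel to ND meets line FN ⇒ S = (0, 5)
2. T is the midpoint of NF ⇒ T = (0, 1/2)
through T parallel to SD: direction (1, -5); meets FA at E = (3/34, 1/17)
E = F + t·(A−F) with t = 1/34

t = 1/34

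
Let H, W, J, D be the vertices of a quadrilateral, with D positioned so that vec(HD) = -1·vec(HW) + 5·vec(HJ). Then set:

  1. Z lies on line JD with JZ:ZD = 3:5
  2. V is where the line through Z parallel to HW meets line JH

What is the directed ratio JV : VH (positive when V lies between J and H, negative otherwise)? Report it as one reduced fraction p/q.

Choose coordinates H = (0, 0), W = (1, 0), J = (0, 1), D = (-1, 5).
1. Z lies on line JD with JZ:ZD = 3:5 ⇒ Z = (-3/8, 5/2)
2. V is where the line through Z parallel to HW meets line JH ⇒ V = (0, 5/2)
V = J + t·(H−J) with t = -3/2, so JV:VH = t:(1−t) = -3/2:5/2

JV:VH = -3/5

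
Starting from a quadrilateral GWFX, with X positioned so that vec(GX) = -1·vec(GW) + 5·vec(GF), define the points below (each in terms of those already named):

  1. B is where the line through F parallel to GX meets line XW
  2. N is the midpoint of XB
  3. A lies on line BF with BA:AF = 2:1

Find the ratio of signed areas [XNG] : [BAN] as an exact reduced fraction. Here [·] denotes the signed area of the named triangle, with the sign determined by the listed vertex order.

[XNG]:[BAN] = 5/2

Set G = (0, 0), W = (1, 0), F = (0, 1), X = (-1, 5); any affine frame gives the same invariant.
1. B is where the line through F parallel to GX meets line XW ⇒ B = (-3/5, 4)
2. N is the midpoint of XB ⇒ N = (-4/5, 9/2)
3. A lies on line BF with BA:AF = 2:1 ⇒ A = (-1/5, 2)
2·[XNG] = -1/2, 2·[BAN] = -1/5
[XNG]:[BAN] = -1/2:-1/5 = 5/2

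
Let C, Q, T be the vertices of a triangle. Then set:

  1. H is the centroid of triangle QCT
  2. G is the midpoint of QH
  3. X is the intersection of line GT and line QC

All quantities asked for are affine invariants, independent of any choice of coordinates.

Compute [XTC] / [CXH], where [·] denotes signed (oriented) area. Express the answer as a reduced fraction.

Assign C = (0, 0), Q = (1, 0), T = (0, 1) — the answer is frame-independent, so this choice is without loss of generality.
1. H is the centroid of triangle QCT ⇒ H = (1/3, 1/3)
2. G is the midpoint of QH ⇒ G = (2/3, 1/6)
3. X is the intersection of line GT and line QC ⇒ X = (4/5, 0)
2·[XTC] = 4/5, 2·[CXH] = 4/15
[XTC]:[CXH] = 4/5:4/15 = 3

[XTC]:[CXH] = 3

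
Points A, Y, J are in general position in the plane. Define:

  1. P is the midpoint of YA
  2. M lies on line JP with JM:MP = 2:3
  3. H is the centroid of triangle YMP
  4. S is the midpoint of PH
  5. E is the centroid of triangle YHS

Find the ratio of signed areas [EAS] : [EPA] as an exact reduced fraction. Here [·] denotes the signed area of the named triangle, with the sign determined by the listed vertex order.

Assign A = (0, 0), Y = (1, 0), J = (0, 1) — the answer is frame-independent, so this choice is without loss of generality.
1. P is the midpoint of YA ⇒ P = (1/2, 0)
2. M lies on line JP with JM:MP = 2:3 ⇒ M = (1/5, 3/5)
3. H is the centroid of triangle YMP ⇒ H = (17/30, 1/5)
4. S is the midpoint of PH ⇒ S = (8/15, 1/10)
5. E is the centroid of triangle YHS ⇒ E = (7/10, 1/10)
2·[EAS] = -1/60, 2·[EPA] = -1/20
[EAS]:[EPA] = -1/60:-1/20 = 1/3

[EAS]:[EPA] = 1/3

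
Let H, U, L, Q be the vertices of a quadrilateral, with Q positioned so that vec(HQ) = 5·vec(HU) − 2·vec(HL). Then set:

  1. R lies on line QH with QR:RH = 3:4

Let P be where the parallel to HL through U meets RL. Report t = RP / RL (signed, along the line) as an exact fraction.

t = 13/20

Choose coordinates H = (0, 0), U = (1, 0), L = (0, 1), Q = (5, -2).
1. R lies on line QH with QR:RH = 3:4 ⇒ R = (20/7, -8/7)
through U parallel to HL: direction (0, 1); meets RL at P = (1, 1/4)
P = R + t·(L−R) with t = 13/20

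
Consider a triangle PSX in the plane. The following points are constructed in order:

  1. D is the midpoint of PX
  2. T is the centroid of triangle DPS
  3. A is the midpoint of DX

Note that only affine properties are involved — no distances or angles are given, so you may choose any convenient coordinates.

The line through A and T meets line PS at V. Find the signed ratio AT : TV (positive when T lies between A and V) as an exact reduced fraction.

AT:TV = 7/2

Set P = (0, 0), S = (1, 0), X = (0, 1); any affine frame gives the same invariant.
1. D is the midpoint of PX ⇒ D = (0, 1/2)
2. T is the centroid of triangle DPS ⇒ T = (1/3, 1/6)
3. A is the midpoint of DX ⇒ A = (0, 3/4)
line AT meets PS at V = (3/7, 0)
T = A + t·(V−A) with t = 7/9, so AT:TV = 7/9:2/9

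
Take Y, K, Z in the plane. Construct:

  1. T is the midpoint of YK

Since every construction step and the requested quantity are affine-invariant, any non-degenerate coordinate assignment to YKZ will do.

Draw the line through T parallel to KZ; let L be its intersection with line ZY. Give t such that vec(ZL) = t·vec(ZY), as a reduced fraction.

Work in coordinates with Y = (0, 0), K = (1, 0), Z = (0, 1).
1. T is the midpoint of YK ⇒ T = (1/2, 0)
through T parallel to KZ: direction (-1, 1); meets ZY at L = (0, 1/2)
L = Z + t·(Y−Z) with t = 1/2

t = 1/2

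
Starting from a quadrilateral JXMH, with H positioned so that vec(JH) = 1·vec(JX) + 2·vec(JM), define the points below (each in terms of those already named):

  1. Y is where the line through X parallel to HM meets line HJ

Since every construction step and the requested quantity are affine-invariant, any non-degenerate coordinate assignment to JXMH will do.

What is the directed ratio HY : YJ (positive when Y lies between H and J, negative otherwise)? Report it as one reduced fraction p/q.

Work in coordinates with J = (0, 0), X = (1, 0), M = (0, 1), H = (1, 2).
1. Y is where the line through X parallel to HM meets line HJ ⇒ Y = (-1, -2)
Y = H + t·(J−H) with t = 2, so HY:YJ = t:(1−t) = 2:-1

HY:YJ = -2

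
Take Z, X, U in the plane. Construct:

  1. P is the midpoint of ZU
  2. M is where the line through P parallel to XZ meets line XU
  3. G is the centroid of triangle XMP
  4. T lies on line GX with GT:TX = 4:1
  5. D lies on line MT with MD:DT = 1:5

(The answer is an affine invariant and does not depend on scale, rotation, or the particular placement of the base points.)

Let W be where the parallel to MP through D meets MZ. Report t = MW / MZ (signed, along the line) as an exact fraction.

t = 13/90

Work in coordinates with Z = (0, 0), X = (1, 0), U = (0, 1).
1. P is the midpoint of ZU ⇒ P = (0, 1/2)
2. M is where the line through P parallel to XZ meets line XU ⇒ M = (1/2, 1/2)
3. G is the centroid of triangle XMP ⇒ G = (1/2, 1/3)
4. T lies on line GX with GT:TX = 4:1 ⇒ T = (9/10, 1/15)
5. D lies on line MT with MD:DT = 1:5 ⇒ D = (17/30, 77/180)
through D parallel to MP: direction (-1/2, 0); meets MZ at W = (77/180, 77/180)
W = M + t·(Z−M) with t = 13/90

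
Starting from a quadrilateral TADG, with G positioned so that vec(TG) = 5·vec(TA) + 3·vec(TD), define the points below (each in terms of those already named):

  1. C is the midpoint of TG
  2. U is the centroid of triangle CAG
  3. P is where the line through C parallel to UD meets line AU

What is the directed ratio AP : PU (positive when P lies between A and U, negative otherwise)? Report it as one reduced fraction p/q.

AP:PU = -21

Choose coordinates T = (0, 0), A = (1, 0), D = (0, 1), G = (5, 3).
1. C is the midpoint of TG ⇒ C = (5/2, 3/2)
2. U is the centroid of triangle CAG ⇒ U = (17/6, 3/2)
3. P is where the line through C parallel to UD meets line AU ⇒ P = (117/40, 63/40)
P = A + t·(U−A) with t = 21/20, so AP:PU = t:(1−t) = 21/20:-1/20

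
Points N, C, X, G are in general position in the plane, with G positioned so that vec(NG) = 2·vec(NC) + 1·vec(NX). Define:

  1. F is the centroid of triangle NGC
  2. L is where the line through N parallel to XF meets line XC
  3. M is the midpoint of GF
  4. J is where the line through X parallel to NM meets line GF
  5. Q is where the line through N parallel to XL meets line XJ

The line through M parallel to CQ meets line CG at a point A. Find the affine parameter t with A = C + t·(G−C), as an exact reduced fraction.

Choose coordinates N = (0, 0), C = (1, 0), X = (0, 1), G = (2, 1).
1. F is the centroid of triangle NGC ⇒ F = (1, 1/3)
2. L is where the line through N parallel to XF meets line XC ⇒ L = (3, -2)
3. M is the midpoint of GF ⇒ M = (3/2, 2/3)
4. J is where the line through X parallel to NM meets line GF ⇒ J = (6, 11/3)
5. Q is where the line through N parallel to XL meets line XJ ⇒ Q = (-9/13, 9/13)
through M parallel to CQ: direction (-22/13, 9/13); meets CG at A = (301/186, 115/186)
A = C + t·(G−C) with t = 115/186

t = 115/186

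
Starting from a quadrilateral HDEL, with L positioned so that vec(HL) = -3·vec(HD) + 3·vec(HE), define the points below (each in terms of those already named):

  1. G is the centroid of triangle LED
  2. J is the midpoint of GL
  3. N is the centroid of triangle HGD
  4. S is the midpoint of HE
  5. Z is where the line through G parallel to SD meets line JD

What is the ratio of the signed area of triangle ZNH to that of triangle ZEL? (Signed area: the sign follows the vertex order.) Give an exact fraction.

[ZNH]:[ZEL] = -5/4

Choose coordinates H = (0, 0), D = (1, 0), E = (0, 1), L = (-3, 3).
1. G is the centroid of triangle LED ⇒ G = (-2/3, 4/3)
2. J is the midpoint of GL ⇒ J = (-11/6, 13/6)
3. N is the centroid of triangle HGD ⇒ N = (1/9, 4/9)
4. S is the midpoint of HE ⇒ S = (0, 1/2)
5. Z is where the line through G parallel to SD meets line JD ⇒ Z = (-8/9, 13/9)
2·[ZNH] = -5/9, 2·[ZEL] = 4/9
[ZNH]:[ZEL] = -5/9:4/9 = -5/4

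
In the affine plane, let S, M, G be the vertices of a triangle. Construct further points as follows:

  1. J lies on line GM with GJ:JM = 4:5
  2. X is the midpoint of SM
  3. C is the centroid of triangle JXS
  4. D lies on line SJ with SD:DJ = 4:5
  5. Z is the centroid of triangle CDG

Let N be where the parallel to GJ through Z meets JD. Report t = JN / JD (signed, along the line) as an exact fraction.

t = 19/30

Set S = (0, 0), M = (1, 0), G = (0, 1); any affine frame gives the same invariant.
1. J lies on line GM with GJ:JM = 4:5 ⇒ J = (4/9, 5/9)
2. X is the midpoint of SM ⇒ X = (1/2, 0)
3. C is the centroid of triangle JXS ⇒ C = (17/54, 5/27)
4. D lies on line SJ with SD:DJ = 4:5 ⇒ D = (16/81, 20/81)
5. Z is the centroid of triangle CDG ⇒ Z = (83/486, 116/243)
through Z parallel to GJ: direction (4/9, -4/9); meets JD at N = (70/243, 175/486)
N = J + t·(D−J) with t = 19/30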